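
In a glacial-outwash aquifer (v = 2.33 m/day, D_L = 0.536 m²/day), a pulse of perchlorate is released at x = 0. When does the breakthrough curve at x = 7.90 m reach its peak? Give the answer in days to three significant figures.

For the 1D instantaneous-source solution, setting ∂C/∂t = 0 at fixed x gives v²t² + 2Dt − x² = 0, so t = (√(D² + v²x²) − D)/v².
√(D² + v²x²) = √(0.536² + 2.33² × 7.90²) = 18.41; v² = 5.4289.
t = (18.41 − 0.536)/5.4289 = 3.29 days (vs. the pure-advection estimate x/v = 3.39 d).

3.29 days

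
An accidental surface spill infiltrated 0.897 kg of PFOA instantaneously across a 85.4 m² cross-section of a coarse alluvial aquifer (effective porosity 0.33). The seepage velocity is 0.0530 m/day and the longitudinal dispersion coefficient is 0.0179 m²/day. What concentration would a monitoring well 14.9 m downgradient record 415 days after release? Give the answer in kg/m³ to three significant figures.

For an instantaneous plane source, C(x,t) = M/(n_e·A·√(4πDt)) · exp(−(x−vt)²/(4Dt)), with n_e·A the pore (flow) area.
Plume center vt = 0.0530 × 415 = 21.995 m, so the well at 14.9 m is 7.095 m upgradient of the peak.
√(4πDt) = 9.662 m, giving peak height M/(n_e·A·√(4πDt)) = 0.897/(0.33 × 85.4 × 9.662) = 0.003294 kg/m³.
(x−vt)²/(4Dt) = (-7.095)²/(4 × 0.0179 × 415) = 1.694; exp(−1.694) = 0.1838.
C = 0.003294 × 0.1838 = 0.000605 kg/m³.

0.000605 kg/m³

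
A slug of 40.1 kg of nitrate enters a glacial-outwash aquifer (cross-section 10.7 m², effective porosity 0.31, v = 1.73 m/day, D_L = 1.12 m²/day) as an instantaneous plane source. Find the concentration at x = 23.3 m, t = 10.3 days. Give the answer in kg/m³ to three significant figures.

For an instantaneous plane source, C(x,t) = M/(n_e·A·√(4πDt)) · exp(−(x−vt)²/(4Dt)), with n_e·A the pore (flow) area.
Plume center vt = 1.73 × 10.3 = 17.819 m, so the well at 23.3 m is 5.481 m downgradient of the peak.
√(4πDt) = 12.04 m, giving peak height M/(n_e·A·√(4πDt)) = 40.1/(0.31 × 10.7 × 12.04) = 1.004 kg/m³.
(x−vt)²/(4Dt) = (5.481)²/(4 × 1.12 × 10.3) = 0.6510; exp(−0.6510) = 0.5215.
C = 1.004 × 0.5215 = 0.524 kg/m³.

0.524 kg/m³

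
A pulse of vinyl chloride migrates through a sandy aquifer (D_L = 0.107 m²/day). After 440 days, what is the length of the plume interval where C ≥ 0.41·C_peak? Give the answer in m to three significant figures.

25.9 m

The plume is Gaussian with σ = √(2Dt) = √(2 × 0.107 × 440) = 9.704 m.
C/C_peak = exp(−Δx²/(2σ²)) = 0.41 ⇒ Δx = σ·√(−2 ln 0.41) = 9.704 × 1.335 = 12.95 m.
Width = 2Δx = 25.9 m.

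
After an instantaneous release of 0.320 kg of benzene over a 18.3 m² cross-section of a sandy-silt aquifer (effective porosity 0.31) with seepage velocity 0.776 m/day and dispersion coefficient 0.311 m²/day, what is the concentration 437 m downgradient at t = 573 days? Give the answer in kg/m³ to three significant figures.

0.00110 kg/m³

For an instantaneous plane source, C(x,t) = M/(n_e·A·√(4πDt)) · exp(−(x−vt)²/(4Dt)), with n_e·A the pore (flow) area.
Plume center vt = 0.776 × 573 = 444.648 m, so the well at 437 m is 7.648 m upgradient of the peak.
√(4πDt) = 47.32 m, giving peak height M/(n_e·A·√(4πDt)) = 0.320/(0.31 × 18.3 × 47.32) = 0.001192 kg/m³.
(x−vt)²/(4Dt) = (-7.648)²/(4 × 0.311 × 573) = 0.08206; exp(−0.08206) = 0.9212.
C = 0.001192 × 0.9212 = 0.00110 kg/m³.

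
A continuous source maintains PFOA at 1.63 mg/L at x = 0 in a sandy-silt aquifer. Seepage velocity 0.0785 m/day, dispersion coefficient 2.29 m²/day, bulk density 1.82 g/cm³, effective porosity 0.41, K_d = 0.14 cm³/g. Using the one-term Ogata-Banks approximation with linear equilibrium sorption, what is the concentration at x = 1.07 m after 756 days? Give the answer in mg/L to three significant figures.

1.27 mg/L

Retardation factor R = 1 + ρ_b·K_d/n = 1 + 1.82 × 0.14/0.41 = 1.621.
Sorption retards both mechanisms: v_R = v/R = 0.04843 m/day, D_R = D/R = 1.413 m²/day.
v_R·t = 0.04843 × 756 = 36.61308 m; 2√(D_R t) = 65.37 m; argument = (1.07 − 36.61308)/65.37 = -0.5437.
C = C₀ × ½·erfc(-0.5437) = 1.63 × 0.7790 = 1.27 mg/L.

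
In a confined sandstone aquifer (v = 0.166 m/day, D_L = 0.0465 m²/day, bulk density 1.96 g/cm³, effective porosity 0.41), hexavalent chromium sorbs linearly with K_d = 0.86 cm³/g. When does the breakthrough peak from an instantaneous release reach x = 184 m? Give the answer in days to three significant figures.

5660 days

Retardation factor R = 1 + ρ_b·K_d/n = 1 + 1.96 × 0.86/0.41 = 5.111.
Sorption retards both mechanisms: v_R = v/R = 0.03248 m/day, D_R = D/R = 0.009098 m²/day.
Peak time from v_R²t² + 2D_R t − x² = 0: t = (√(D_R² + v_R²x²) − D_R)/v_R².
√(D_R² + v_R²x²) = √(0.009098² + 0.03248² × 184²) = 5.976; v_R² = 0.001055.
t = (5.976 − 0.009098)/0.001055 = 5660 days.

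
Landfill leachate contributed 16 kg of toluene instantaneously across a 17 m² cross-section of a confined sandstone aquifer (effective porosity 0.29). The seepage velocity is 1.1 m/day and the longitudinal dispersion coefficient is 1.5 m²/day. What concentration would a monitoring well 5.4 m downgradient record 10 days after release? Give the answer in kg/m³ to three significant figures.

0.140 kg/m³

For an instantaneous plane source, C(x,t) = M/(n_e·A·√(4πDt)) · exp(−(x−vt)²/(4Dt)), with n_e·A the pore (flow) area.
Plume center vt = 1.1 × 10 = 11 m, so the well at 5.4 m is 5.6 m upgradient of the peak.
√(4πDt) = 13.73 m, giving peak height M/(n_e·A·√(4πDt)) = 16/(0.29 × 17 × 13.73) = 0.2364 kg/m³.
(x−vt)²/(4Dt) = (-5.6)²/(4 × 1.5 × 10) = 0.5227; exp(−0.5227) = 0.5929.
C = 0.2364 × 0.5929 = 0.140 kg/m³.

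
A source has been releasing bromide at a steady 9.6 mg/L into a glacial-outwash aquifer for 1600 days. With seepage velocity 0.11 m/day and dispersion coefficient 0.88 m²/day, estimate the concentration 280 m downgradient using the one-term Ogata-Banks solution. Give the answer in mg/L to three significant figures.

For a continuous step input, C/C₀ ≈ ½·erfc((x−vt)/(2√(Dt))).
vt = 0.11 × 1600 = 176 m and 2√(Dt) = 2√(0.88 × 1600) = 75.05 m.
Argument (x−vt)/(2√(Dt)) = (280 − 176)/75.05 = 1.386; ½·erfc(1.386) = 0.02499.
C = 9.6 × 0.02499 = 0.240 mg/L.

0.240 mg/L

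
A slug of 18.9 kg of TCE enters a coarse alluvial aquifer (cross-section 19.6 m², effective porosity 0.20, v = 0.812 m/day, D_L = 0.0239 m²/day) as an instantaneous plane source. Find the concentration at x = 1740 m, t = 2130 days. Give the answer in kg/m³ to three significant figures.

For an instantaneous plane source, C(x,t) = M/(n_e·A·√(4πDt)) · exp(−(x−vt)²/(4Dt)), with n_e·A the pore (flow) area.
Plume center vt = 0.812 × 2130 = 1729.56 m, so the well at 1740 m is 10.44 m downgradient of the peak.
√(4πDt) = 25.29 m, giving peak height M/(n_e·A·√(4πDt)) = 18.9/(0.20 × 19.6 × 25.29) = 0.1906 kg/m³.
(x−vt)²/(4Dt) = (10.44)²/(4 × 0.0239 × 2130) = 0.5353; exp(−0.5353) = 0.5855.
C = 0.1906 × 0.5855 = 0.112 kg/m³.

0.112 kg/m³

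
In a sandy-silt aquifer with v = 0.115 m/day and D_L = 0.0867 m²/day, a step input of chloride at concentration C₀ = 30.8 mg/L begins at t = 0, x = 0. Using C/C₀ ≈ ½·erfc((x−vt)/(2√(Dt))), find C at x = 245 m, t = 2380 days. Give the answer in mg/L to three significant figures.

28.4 mg/L

For a continuous step input, C/C₀ ≈ ½·erfc((x−vt)/(2√(Dt))).
vt = 0.115 × 2380 = 273.7 m and 2√(Dt) = 2√(0.0867 × 2380) = 28.73 m.
Argument (x−vt)/(2√(Dt)) = (245 − 273.7)/28.73 = -0.9990; ½·erfc(-0.9990) = 0.9211.
C = 30.8 × 0.9211 = 28.4 mg/L.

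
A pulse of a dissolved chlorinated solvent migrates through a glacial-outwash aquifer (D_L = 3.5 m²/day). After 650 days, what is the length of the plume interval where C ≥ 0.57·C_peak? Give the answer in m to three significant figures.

143 m

The plume is Gaussian with σ = √(2Dt) = √(2 × 3.5 × 650) = 67.45 m.
C/C_peak = exp(−Δx²/(2σ²)) = 0.57 ⇒ Δx = σ·√(−2 ln 0.57) = 67.45 × 1.060 = 71.50 m.
Width = 2Δx = 143 m.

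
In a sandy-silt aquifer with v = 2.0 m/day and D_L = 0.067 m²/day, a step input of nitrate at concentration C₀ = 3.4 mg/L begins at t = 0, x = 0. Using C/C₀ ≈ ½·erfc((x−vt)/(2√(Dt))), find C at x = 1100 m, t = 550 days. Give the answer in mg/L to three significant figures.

1.70 mg/L

For a continuous step input, C/C₀ ≈ ½·erfc((x−vt)/(2√(Dt))).
vt = 2.0 × 550 = 1100 m and 2√(Dt) = 2√(0.067 × 550) = 12.14 m.
Argument (x−vt)/(2√(Dt)) = (1100 − 1100)/12.14 = 0; ½·erfc(0) = 0.5000.
C = 3.4 × 0.5000 = 1.70 mg/L.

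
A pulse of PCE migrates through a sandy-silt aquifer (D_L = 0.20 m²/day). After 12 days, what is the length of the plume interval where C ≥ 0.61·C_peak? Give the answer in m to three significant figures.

The plume is Gaussian with σ = √(2Dt) = √(2 × 0.20 × 12) = 2.191 m.
C/C_peak = exp(−Δx²/(2σ²)) = 0.61 ⇒ Δx = σ·√(−2 ln 0.61) = 2.191 × 0.9943 = 2.179 m.
Width = 2Δx = 4.36 m.

4.36 m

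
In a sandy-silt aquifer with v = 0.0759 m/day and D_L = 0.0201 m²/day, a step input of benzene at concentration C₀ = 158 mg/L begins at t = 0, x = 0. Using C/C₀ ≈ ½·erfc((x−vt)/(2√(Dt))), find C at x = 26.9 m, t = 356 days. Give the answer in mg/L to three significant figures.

81.0 mg/L

For a continuous step input, C/C₀ ≈ ½·erfc((x−vt)/(2√(Dt))).
vt = 0.0759 × 356 = 27.0204 m and 2√(Dt) = 2√(0.0201 × 356) = 5.350 m.
Argument (x−vt)/(2√(Dt)) = (26.9 − 27.0204)/5.350 = -0.02250; ½·erfc(-0.02250) = 0.5127.
C = 158 × 0.5127 = 81.0 mg/L.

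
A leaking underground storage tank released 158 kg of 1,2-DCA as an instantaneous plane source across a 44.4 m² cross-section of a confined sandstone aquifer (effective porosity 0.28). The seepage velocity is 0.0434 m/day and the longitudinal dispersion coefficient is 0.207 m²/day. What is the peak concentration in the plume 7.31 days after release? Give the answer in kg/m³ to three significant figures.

The peak of an instantaneous 1D plume sits at x = vt; there the Gaussian factor is 1 and C_max = M/(n_e·A·√(4πDt)), where n_e·A is the pore area the mass is dissolved in.
√(4πDt) = √(4π × 0.207 × 7.31) = 4.361 m, so C_max = 158/(0.28 × 44.4 × 4.361) = 2.91 kg/m³.

2.91 kg/m³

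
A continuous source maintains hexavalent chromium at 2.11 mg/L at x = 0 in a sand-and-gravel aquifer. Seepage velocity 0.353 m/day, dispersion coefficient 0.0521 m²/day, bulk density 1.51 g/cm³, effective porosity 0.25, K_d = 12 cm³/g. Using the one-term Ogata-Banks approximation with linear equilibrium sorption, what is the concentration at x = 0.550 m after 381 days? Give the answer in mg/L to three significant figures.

2.02 mg/L

Retardation factor R = 1 + ρ_b·K_d/n = 1 + 1.51 × 12/0.25 = 73.48.
Sorption retards both mechanisms: v_R = v/R = 0.004804 m/day, D_R = D/R = 0.0007090 m²/day.
v_R·t = 0.004804 × 381 = 1.830324 m; 2√(D_R t) = 1.039 m; argument = (0.550 − 1.830324)/1.039 = -1.232.
C = C₀ × ½·erfc(-1.232) = 2.11 × 0.9593 = 2.02 mg/L.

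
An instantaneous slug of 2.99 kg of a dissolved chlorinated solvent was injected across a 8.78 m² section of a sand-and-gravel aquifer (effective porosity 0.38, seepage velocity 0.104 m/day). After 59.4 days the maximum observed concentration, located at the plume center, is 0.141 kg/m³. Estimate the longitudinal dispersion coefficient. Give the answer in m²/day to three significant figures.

0.0541 m²/day

At the plume center C_max = M/(n_e·A·√(4πDt)), so D = M²/(4πt·(n_e·A·C_max)²).
n_e·A·C_max = 0.38 × 8.78 × 0.141 = 0.4704 kg/m.
D = 2.99²/(4π × 59.4 × 0.4704²) = 0.0541 m²/day.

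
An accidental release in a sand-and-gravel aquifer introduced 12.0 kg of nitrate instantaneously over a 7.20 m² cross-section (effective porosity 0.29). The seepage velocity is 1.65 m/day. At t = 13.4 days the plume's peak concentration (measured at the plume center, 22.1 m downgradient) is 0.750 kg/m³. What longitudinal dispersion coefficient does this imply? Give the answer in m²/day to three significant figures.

At the plume center C_max = M/(n_e·A·√(4πDt)), so D = M²/(4πt·(n_e·A·C_max)²).
n_e·A·C_max = 0.29 × 7.20 × 0.750 = 1.566 kg/m.
D = 12.0²/(4π × 13.4 × 1.566²) = 0.349 m²/day.

0.349 m²/day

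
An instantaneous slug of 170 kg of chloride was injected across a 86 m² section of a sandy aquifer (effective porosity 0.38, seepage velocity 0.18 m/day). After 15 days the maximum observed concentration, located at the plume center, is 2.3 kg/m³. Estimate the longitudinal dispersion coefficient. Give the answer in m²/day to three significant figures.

0.0271 m²/day

At the plume center C_max = M/(n_e·A·√(4πDt)), so D = M²/(4πt·(n_e·A·C_max)²).
n_e·A·C_max = 0.38 × 86 × 2.3 = 75.16 kg/m.
D = 170²/(4π × 15 × 75.16²) = 0.0271 m²/day.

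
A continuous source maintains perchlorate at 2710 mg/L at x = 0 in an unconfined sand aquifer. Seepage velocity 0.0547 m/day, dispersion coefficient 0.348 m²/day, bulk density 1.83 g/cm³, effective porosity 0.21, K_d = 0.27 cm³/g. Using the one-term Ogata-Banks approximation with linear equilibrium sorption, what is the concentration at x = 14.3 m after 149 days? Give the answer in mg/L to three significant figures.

44.5 mg/L

Retardation factor R = 1 + ρ_b·K_d/n = 1 + 1.83 × 0.27/0.21 = 3.353.
Sorption retards both mechanisms: v_R = v/R = 0.01631 m/day, D_R = D/R = 0.1038 m²/day.
v_R·t = 0.01631 × 149 = 2.43019 m; 2√(D_R t) = 7.865 m; argument = (14.3 − 2.43019)/7.865 = 1.509.
C = C₀ × ½·erfc(1.509) = 2710 × 0.01642 = 44.5 mg/L.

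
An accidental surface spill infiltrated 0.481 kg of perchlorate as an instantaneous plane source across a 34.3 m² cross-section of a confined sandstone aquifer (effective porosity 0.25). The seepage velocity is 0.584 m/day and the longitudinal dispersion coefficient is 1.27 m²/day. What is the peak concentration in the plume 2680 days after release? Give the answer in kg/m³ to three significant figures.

The peak of an instantaneous 1D plume sits at x = vt; there the Gaussian factor is 1 and C_max = M/(n_e·A·√(4πDt)), where n_e·A is the pore area the mass is dissolved in.
√(4πDt) = √(4π × 1.27 × 2680) = 206.8 m, so C_max = 0.481/(0.25 × 34.3 × 206.8) = 0.000271 kg/m³.

0.000271 kg/m³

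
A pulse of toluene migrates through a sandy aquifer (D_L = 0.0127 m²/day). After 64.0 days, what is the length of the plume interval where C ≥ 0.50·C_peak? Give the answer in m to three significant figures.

The plume is Gaussian with σ = √(2Dt) = √(2 × 0.0127 × 64.0) = 1.275 m.
C/C_peak = exp(−Δx²/(2σ²)) = 0.50 ⇒ Δx = σ·√(−2 ln 0.50) = 1.275 × 1.177 = 1.501 m.
Width = 2Δx = 3.00 m.

3.00 m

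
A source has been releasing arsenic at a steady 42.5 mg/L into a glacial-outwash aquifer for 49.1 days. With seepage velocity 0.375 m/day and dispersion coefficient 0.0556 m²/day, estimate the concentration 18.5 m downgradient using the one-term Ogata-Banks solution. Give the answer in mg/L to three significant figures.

20.6 mg/L

For a continuous step input, C/C₀ ≈ ½·erfc((x−vt)/(2√(Dt))).
vt = 0.375 × 49.1 = 18.4125 m and 2√(Dt) = 2√(0.0556 × 49.1) = 3.305 m.
Argument (x−vt)/(2√(Dt)) = (18.5 − 18.4125)/3.305 = 0.02648; ½·erfc(0.02648) = 0.4851.
C = 42.5 × 0.4851 = 20.6 mg/L.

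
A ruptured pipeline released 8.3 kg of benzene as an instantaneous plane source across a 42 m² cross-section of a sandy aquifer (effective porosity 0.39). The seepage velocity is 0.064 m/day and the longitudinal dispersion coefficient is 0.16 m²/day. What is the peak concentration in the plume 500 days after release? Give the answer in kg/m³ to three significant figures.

The peak of an instantaneous 1D plume sits at x = vt; there the Gaussian factor is 1 and C_max = M/(n_e·A·√(4πDt)), where n_e·A is the pore area the mass is dissolved in.
√(4πDt) = √(4π × 0.16 × 500) = 31.71 m, so C_max = 8.3/(0.39 × 42 × 31.71) = 0.0160 kg/m³.

0.0160 kg/m³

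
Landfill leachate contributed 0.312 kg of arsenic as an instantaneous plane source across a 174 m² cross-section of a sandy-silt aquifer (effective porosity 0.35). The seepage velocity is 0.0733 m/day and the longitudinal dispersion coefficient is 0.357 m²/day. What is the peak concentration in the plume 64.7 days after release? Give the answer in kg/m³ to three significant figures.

The peak of an instantaneous 1D plume sits at x = vt; there the Gaussian factor is 1 and C_max = M/(n_e·A·√(4πDt)), where n_e·A is the pore area the mass is dissolved in.
√(4πDt) = √(4π × 0.357 × 64.7) = 17.04 m, so C_max = 0.312/(0.35 × 174 × 17.04) = 0.000301 kg/m³.

0.000301 kg/m³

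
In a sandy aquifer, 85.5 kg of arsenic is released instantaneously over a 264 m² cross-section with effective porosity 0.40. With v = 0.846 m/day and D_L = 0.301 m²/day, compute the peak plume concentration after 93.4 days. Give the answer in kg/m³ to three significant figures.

The peak of an instantaneous 1D plume sits at x = vt; there the Gaussian factor is 1 and C_max = M/(n_e·A·√(4πDt)), where n_e·A is the pore area the mass is dissolved in.
√(4πDt) = √(4π × 0.301 × 93.4) = 18.80 m, so C_max = 85.5/(0.40 × 264 × 18.80) = 0.0431 kg/m³.

0.0431 kg/m³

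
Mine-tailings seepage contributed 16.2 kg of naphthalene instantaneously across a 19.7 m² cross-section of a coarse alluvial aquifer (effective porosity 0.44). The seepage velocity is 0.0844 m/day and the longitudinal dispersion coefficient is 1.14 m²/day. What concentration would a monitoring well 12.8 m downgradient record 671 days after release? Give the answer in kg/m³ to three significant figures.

For an instantaneous plane source, C(x,t) = M/(n_e·A·√(4πDt)) · exp(−(x−vt)²/(4Dt)), with n_e·A the pore (flow) area.
Plume center vt = 0.0844 × 671 = 56.6324 m, so the well at 12.8 m is 43.8324 m upgradient of the peak.
√(4πDt) = 98.04 m, giving peak height M/(n_e·A·√(4πDt)) = 16.2/(0.44 × 19.7 × 98.04) = 0.01906 kg/m³.
(x−vt)²/(4Dt) = (-43.8324)²/(4 × 1.14 × 671) = 0.6279; exp(−0.6279) = 0.5337.
C = 0.01906 × 0.5337 = 0.0102 kg/m³.

0.0102 kg/m³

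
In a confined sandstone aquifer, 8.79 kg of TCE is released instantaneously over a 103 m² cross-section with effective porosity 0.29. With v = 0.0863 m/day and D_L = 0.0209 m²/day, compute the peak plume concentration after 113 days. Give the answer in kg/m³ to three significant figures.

The peak of an instantaneous 1D plume sits at x = vt; there the Gaussian factor is 1 and C_max = M/(n_e·A·√(4πDt)), where n_e·A is the pore area the mass is dissolved in.
√(4πDt) = √(4π × 0.0209 × 113) = 5.448 m, so C_max = 8.79/(0.29 × 103 × 5.448) = 0.0540 kg/m³.

0.0540 kg/m³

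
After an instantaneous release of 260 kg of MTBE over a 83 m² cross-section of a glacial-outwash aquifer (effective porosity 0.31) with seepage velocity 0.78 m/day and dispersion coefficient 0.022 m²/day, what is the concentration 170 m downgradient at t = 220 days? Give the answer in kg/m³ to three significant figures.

1.14 kg/m³

For an instantaneous plane source, C(x,t) = M/(n_e·A·√(4πDt)) · exp(−(x−vt)²/(4Dt)), with n_e·A the pore (flow) area.
Plume center vt = 0.78 × 220 = 171.6 m, so the well at 170 m is 1.6 m upgradient of the peak.
√(4πDt) = 7.799 m, giving peak height M/(n_e·A·√(4πDt)) = 260/(0.31 × 83 × 7.799) = 1.296 kg/m³.
(x−vt)²/(4Dt) = (-1.6)²/(4 × 0.022 × 220) = 0.1322; exp(−0.1322) = 0.8762.
C = 1.296 × 0.8762 = 1.14 kg/m³.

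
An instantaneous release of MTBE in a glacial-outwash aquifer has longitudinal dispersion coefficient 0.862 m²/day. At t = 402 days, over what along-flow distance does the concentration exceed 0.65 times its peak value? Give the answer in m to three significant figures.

The plume is Gaussian with σ = √(2Dt) = √(2 × 0.862 × 402) = 26.33 m.
C/C_peak = exp(−Δx²/(2σ²)) = 0.65 ⇒ Δx = σ·√(−2 ln 0.65) = 26.33 × 0.9282 = 24.44 m.
Width = 2Δx = 48.9 m.

48.9 m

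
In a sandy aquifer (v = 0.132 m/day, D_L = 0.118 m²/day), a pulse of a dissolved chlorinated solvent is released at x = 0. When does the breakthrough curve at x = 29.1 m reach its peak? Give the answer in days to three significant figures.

214 days

For the 1D instantaneous-source solution, setting ∂C/∂t = 0 at fixed x gives v²t² + 2Dt − x² = 0, so t = (√(D² + v²x²) − D)/v².
√(D² + v²x²) = √(0.118² + 0.132² × 29.1²) = 3.843; v² = 0.017424.
t = (3.843 − 0.118)/0.017424 = 214 days (vs. the pure-advection estimate x/v = 220 d).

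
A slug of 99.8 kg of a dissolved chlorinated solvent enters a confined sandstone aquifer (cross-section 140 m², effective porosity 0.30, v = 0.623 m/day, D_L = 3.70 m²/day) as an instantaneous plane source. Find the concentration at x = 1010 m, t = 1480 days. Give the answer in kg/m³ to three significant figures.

0.00636 kg/m³

For an instantaneous plane source, C(x,t) = M/(n_e·A·√(4πDt)) · exp(−(x−vt)²/(4Dt)), with n_e·A the pore (flow) area.
Plume center vt = 0.623 × 1480 = 922.04 m, so the well at 1010 m is 87.96 m downgradient of the peak.
√(4πDt) = 262.3 m, giving peak height M/(n_e·A·√(4πDt)) = 99.8/(0.30 × 140 × 262.3) = 0.009059 kg/m³.
(x−vt)²/(4Dt) = (87.96)²/(4 × 3.70 × 1480) = 0.3532; exp(−0.3532) = 0.7024.
C = 0.009059 × 0.7024 = 0.00636 kg/m³.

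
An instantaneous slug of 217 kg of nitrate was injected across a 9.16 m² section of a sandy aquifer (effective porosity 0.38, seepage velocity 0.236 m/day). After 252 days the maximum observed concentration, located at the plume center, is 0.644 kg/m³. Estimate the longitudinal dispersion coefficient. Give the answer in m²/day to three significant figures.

At the plume center C_max = M/(n_e·A·√(4πDt)), so D = M²/(4πt·(n_e·A·C_max)²).
n_e·A·C_max = 0.38 × 9.16 × 0.644 = 2.242 kg/m.
D = 217²/(4π × 252 × 2.242²) = 2.96 m²/day.

2.96 m²/day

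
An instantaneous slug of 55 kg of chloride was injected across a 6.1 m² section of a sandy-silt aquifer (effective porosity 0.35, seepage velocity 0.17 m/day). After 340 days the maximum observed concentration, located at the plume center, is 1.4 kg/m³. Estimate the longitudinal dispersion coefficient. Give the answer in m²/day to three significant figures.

At the plume center C_max = M/(n_e·A·√(4πDt)), so D = M²/(4πt·(n_e·A·C_max)²).
n_e·A·C_max = 0.35 × 6.1 × 1.4 = 2.989 kg/m.
D = 55²/(4π × 340 × 2.989²) = 0.0792 m²/day.

0.0792 m²/day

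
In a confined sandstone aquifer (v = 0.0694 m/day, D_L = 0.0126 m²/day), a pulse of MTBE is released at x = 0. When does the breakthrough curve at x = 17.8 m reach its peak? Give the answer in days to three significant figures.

254 days

For the 1D instantaneous-source solution, setting ∂C/∂t = 0 at fixed x gives v²t² + 2Dt − x² = 0, so t = (√(D² + v²x²) − D)/v².
√(D² + v²x²) = √(0.0126² + 0.0694² × 17.8²) = 1.235; v² = 0.00481636.
t = (1.235 − 0.0126)/0.00481636 = 254 days (vs. the pure-advection estimate x/v = 256 d).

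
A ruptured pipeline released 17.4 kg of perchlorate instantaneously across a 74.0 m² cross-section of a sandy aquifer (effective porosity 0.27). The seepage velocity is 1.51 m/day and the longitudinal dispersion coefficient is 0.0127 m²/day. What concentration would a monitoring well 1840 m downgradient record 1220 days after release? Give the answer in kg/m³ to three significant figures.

0.0577 kg/m³

For an instantaneous plane source, C(x,t) = M/(n_e·A·√(4πDt)) · exp(−(x−vt)²/(4Dt)), with n_e·A the pore (flow) area.
Plume center vt = 1.51 × 1220 = 1842.2 m, so the well at 1840 m is 2.2 m upgradient of the peak.
√(4πDt) = 13.95 m, giving peak height M/(n_e·A·√(4πDt)) = 17.4/(0.27 × 74.0 × 13.95) = 0.06243 kg/m³.
(x−vt)²/(4Dt) = (-2.2)²/(4 × 0.0127 × 1220) = 0.07809; exp(−0.07809) = 0.9249.
C = 0.06243 × 0.9249 = 0.0577 kg/m³.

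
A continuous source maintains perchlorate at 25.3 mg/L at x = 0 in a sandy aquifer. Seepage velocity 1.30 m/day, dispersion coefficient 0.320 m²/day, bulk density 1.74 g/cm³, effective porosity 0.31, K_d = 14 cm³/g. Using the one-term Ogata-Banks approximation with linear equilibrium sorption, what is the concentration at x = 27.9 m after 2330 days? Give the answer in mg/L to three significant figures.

25.1 mg/L

Retardation factor R = 1 + ρ_b·K_d/n = 1 + 1.74 × 14/0.31 = 79.58.
Sorption retards both mechanisms: v_R = v/R = 0.01634 m/day, D_R = D/R = 0.004021 m²/day.
v_R·t = 0.01634 × 2330 = 38.0722 m; 2√(D_R t) = 6.122 m; argument = (27.9 − 38.0722)/6.122 = -1.662.
C = C₀ × ½·erfc(-1.662) = 25.3 × 0.9906 = 25.1 mg/L.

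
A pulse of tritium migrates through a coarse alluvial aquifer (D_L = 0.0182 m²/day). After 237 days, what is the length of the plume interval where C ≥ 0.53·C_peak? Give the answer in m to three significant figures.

6.62 m

The plume is Gaussian with σ = √(2Dt) = √(2 × 0.0182 × 237) = 2.937 m.
C/C_peak = exp(−Δx²/(2σ²)) = 0.53 ⇒ Δx = σ·√(−2 ln 0.53) = 2.937 × 1.127 = 3.310 m.
Width = 2Δx = 6.62 m.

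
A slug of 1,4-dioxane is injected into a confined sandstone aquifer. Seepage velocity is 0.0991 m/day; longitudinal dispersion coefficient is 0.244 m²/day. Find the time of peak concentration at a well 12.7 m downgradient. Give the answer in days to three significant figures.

For the 1D instantaneous-source solution, setting ∂C/∂t = 0 at fixed x gives v²t² + 2Dt − x² = 0, so t = (√(D² + v²x²) − D)/v².
√(D² + v²x²) = √(0.244² + 0.0991² × 12.7²) = 1.282; v² = 0.00982081.
t = (1.282 − 0.244)/0.00982081 = 106 days (vs. the pure-advection estimate x/v = 128 d).

106 days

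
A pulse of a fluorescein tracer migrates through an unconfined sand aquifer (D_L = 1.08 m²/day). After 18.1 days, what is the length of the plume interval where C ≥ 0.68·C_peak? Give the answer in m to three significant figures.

The plume is Gaussian with σ = √(2Dt) = √(2 × 1.08 × 18.1) = 6.253 m.
C/C_peak = exp(−Δx²/(2σ²)) = 0.68 ⇒ Δx = σ·√(−2 ln 0.68) = 6.253 × 0.8783 = 5.492 m.
Width = 2Δx = 11.0 m.

11.0 m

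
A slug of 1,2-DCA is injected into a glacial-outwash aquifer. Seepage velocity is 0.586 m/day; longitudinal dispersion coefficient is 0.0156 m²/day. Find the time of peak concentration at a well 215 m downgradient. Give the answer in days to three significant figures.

For the 1D instantaneous-source solution, setting ∂C/∂t = 0 at fixed x gives v²t² + 2Dt − x² = 0, so t = (√(D² + v²x²) − D)/v².
√(D² + v²x²) = √(0.0156² + 0.586² × 215²) = 126.0; v² = 0.343396.
t = (126.0 − 0.0156)/0.343396 = 367 days (vs. the pure-advection estimate x/v = 367 d).

367 days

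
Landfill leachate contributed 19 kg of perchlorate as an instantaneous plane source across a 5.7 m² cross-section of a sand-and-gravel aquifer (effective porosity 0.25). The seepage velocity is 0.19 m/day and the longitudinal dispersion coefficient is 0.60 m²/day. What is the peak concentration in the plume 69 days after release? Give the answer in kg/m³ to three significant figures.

0.585 kg/m³

The peak of an instantaneous 1D plume sits at x = vt; there the Gaussian factor is 1 and C_max = M/(n_e·A·√(4πDt)), where n_e·A is the pore area the mass is dissolved in.
√(4πDt) = √(4π × 0.60 × 69) = 22.81 m, so C_max = 19/(0.25 × 5.7 × 22.81) = 0.585 kg/m³.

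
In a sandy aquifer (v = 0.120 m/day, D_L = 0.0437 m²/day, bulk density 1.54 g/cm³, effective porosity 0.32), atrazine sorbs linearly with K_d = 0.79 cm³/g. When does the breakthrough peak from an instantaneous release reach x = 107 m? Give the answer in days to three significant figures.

Retardation factor R = 1 + ρ_b·K_d/n = 1 + 1.54 × 0.79/0.32 = 4.802.
Sorption retards both mechanisms: v_R = v/R = 0.02499 m/day, D_R = D/R = 0.009100 m²/day.
Peak time from v_R²t² + 2D_R t − x² = 0: t = (√(D_R² + v_R²x²) − D_R)/v_R².
√(D_R² + v_R²x²) = √(0.009100² + 0.02499² × 107²) = 2.674; v_R² = 0.0006245.
t = (2.674 − 0.009100)/0.0006245 = 4270 days.

4270 days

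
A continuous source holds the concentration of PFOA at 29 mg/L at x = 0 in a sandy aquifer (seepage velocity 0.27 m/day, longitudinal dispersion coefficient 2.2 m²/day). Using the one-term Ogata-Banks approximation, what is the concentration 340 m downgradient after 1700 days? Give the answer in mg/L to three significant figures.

For a continuous step input, C/C₀ ≈ ½·erfc((x−vt)/(2√(Dt))).
vt = 0.27 × 1700 = 459 m and 2√(Dt) = 2√(2.2 × 1700) = 122.3 m.
Argument (x−vt)/(2√(Dt)) = (340 − 459)/122.3 = -0.9730; ½·erfc(-0.9730) = 0.9156.
C = 29 × 0.9156 = 26.6 mg/L.

26.6 mg/L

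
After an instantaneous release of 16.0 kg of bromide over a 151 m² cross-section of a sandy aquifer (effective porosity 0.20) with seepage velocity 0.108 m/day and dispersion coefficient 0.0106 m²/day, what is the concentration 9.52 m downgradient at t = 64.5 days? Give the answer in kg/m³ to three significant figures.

For an instantaneous plane source, C(x,t) = M/(n_e·A·√(4πDt)) · exp(−(x−vt)²/(4Dt)), with n_e·A the pore (flow) area.
Plume center vt = 0.108 × 64.5 = 6.966 m, so the well at 9.52 m is 2.554 m downgradient of the peak.
√(4πDt) = 2.931 m, giving peak height M/(n_e·A·√(4πDt)) = 16.0/(0.20 × 151 × 2.931) = 0.1808 kg/m³.
(x−vt)²/(4Dt) = (2.554)²/(4 × 0.0106 × 64.5) = 2.385; exp(−2.385) = 0.09209.
C = 0.1808 × 0.09209 = 0.0166 kg/m³.

0.0166 kg/m³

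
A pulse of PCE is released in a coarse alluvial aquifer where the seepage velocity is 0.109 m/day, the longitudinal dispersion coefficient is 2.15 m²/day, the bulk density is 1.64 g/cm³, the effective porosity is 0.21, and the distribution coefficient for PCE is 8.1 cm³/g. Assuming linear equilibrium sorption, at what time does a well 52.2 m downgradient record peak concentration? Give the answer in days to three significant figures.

Retardation factor R = 1 + ρ_b·K_d/n = 1 + 1.64 × 8.1/0.21 = 64.26.
Sorption retards both mechanisms: v_R = v/R = 0.001696 m/day, D_R = D/R = 0.03346 m²/day.
Peak time from v_R²t² + 2D_R t − x² = 0: t = (√(D_R² + v_R²x²) − D_R)/v_R².
√(D_R² + v_R²x²) = √(0.03346² + 0.001696² × 52.2²) = 0.09464; v_R² = 2.876e-06.
t = (0.09464 − 0.03346)/2.876e-06 = 21300 days.

21300 days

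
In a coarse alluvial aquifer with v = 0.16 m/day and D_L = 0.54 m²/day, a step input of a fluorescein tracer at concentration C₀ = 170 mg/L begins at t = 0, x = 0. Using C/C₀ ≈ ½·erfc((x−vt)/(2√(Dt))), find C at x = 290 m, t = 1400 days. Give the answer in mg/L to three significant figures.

7.62 mg/L

For a continuous step input, C/C₀ ≈ ½·erfc((x−vt)/(2√(Dt))).
vt = 0.16 × 1400 = 224 m and 2√(Dt) = 2√(0.54 × 1400) = 54.99 m.
Argument (x−vt)/(2√(Dt)) = (290 − 224)/54.99 = 1.200; ½·erfc(1.200) = 0.04484.
C = 170 × 0.04484 = 7.62 mg/L.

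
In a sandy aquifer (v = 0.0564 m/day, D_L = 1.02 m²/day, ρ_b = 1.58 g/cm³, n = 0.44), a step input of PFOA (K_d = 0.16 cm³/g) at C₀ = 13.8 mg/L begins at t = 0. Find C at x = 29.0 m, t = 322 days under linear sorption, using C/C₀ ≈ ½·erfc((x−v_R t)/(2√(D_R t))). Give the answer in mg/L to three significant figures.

2.71 mg/L

Retardation factor R = 1 + ρ_b·K_d/n = 1 + 1.58 × 0.16/0.44 = 1.575.
Sorption retards both mechanisms: v_R = v/R = 0.03581 m/day, D_R = D/R = 0.6476 m²/day.
v_R·t = 0.03581 × 322 = 11.53082 m; 2√(D_R t) = 28.88 m; argument = (29.0 − 11.53082)/28.88 = 0.6049.
C = C₀ × ½·erfc(0.6049) = 13.8 × 0.1961 = 2.71 mg/L.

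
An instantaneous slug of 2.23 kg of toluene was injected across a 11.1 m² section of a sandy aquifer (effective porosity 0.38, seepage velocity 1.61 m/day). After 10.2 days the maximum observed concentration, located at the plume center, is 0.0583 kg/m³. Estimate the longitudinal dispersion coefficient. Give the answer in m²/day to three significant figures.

At the plume center C_max = M/(n_e·A·√(4πDt)), so D = M²/(4πt·(n_e·A·C_max)²).
n_e·A·C_max = 0.38 × 11.1 × 0.0583 = 0.2459 kg/m.
D = 2.23²/(4π × 10.2 × 0.2459²) = 0.642 m²/day.

0.642 m²/day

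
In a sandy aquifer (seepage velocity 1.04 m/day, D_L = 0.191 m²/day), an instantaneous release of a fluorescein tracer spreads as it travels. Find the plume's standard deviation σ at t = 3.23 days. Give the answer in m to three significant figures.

Dispersive spreading gives a Gaussian with σ² = 2Dt; advection only shifts the center.
σ = √(2 × 0.191 × 3.23) = 1.11 m.

1.11 m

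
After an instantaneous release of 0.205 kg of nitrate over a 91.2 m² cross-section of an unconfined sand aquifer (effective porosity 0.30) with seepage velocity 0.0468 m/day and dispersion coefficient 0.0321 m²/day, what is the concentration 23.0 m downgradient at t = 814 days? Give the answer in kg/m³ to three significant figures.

4.67e-05 kg/m³

For an instantaneous plane source, C(x,t) = M/(n_e·A·√(4πDt)) · exp(−(x−vt)²/(4Dt)), with n_e·A the pore (flow) area.
Plume center vt = 0.0468 × 814 = 38.0952 m, so the well at 23.0 m is 15.0952 m upgradient of the peak.
√(4πDt) = 18.12 m, giving peak height M/(n_e·A·√(4πDt)) = 0.205/(0.30 × 91.2 × 18.12) = 0.0004135 kg/m³.
(x−vt)²/(4Dt) = (-15.0952)²/(4 × 0.0321 × 814) = 2.180; exp(−2.180) = 0.1130.
C = 0.0004135 × 0.1130 = 4.67e-05 kg/m³.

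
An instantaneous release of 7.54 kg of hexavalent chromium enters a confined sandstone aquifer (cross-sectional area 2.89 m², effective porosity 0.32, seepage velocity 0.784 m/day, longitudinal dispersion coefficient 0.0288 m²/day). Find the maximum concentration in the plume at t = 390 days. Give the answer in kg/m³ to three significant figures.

0.686 kg/m³

The peak of an instantaneous 1D plume sits at x = vt; there the Gaussian factor is 1 and C_max = M/(n_e·A·√(4πDt)), where n_e·A is the pore area the mass is dissolved in.
√(4πDt) = √(4π × 0.0288 × 390) = 11.88 m, so C_max = 7.54/(0.32 × 2.89 × 11.88) = 0.686 kg/m³.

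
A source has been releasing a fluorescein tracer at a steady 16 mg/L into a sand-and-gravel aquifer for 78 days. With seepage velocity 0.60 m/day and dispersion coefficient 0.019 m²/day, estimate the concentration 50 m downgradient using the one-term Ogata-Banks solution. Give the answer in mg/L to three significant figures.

For a continuous step input, C/C₀ ≈ ½·erfc((x−vt)/(2√(Dt))).
vt = 0.60 × 78 = 46.8 m and 2√(Dt) = 2√(0.019 × 78) = 2.435 m.
Argument (x−vt)/(2√(Dt)) = (50 − 46.8)/2.435 = 1.314; ½·erfc(1.314) = 0.03156.
C = 16 × 0.03156 = 0.505 mg/L.

0.505 mg/L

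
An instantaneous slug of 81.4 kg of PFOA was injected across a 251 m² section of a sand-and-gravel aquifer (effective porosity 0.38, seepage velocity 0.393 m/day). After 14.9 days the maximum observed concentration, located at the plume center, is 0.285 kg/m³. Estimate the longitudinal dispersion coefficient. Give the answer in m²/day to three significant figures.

0.0479 m²/day

At the plume center C_max = M/(n_e·A·√(4πDt)), so D = M²/(4πt·(n_e·A·C_max)²).
n_e·A·C_max = 0.38 × 251 × 0.285 = 27.18 kg/m.
D = 81.4²/(4π × 14.9 × 27.18²) = 0.0479 m²/day.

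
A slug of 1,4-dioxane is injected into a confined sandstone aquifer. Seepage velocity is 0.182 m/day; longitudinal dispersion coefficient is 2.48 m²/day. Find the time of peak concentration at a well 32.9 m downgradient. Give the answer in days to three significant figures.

For the 1D instantaneous-source solution, setting ∂C/∂t = 0 at fixed x gives v²t² + 2Dt − x² = 0, so t = (√(D² + v²x²) − D)/v².
√(D² + v²x²) = √(2.48² + 0.182² × 32.9²) = 6.481; v² = 0.033124.
t = (6.481 − 2.48)/0.033124 = 121 days (vs. the pure-advection estimate x/v = 181 d).

121 days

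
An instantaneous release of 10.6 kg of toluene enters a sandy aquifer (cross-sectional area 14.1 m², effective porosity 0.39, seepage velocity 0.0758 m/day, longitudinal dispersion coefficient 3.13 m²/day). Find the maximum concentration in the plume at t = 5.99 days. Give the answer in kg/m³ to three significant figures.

0.126 kg/m³

The peak of an instantaneous 1D plume sits at x = vt; there the Gaussian factor is 1 and C_max = M/(n_e·A·√(4πDt)), where n_e·A is the pore area the mass is dissolved in.
√(4πDt) = √(4π × 3.13 × 5.99) = 15.35 m, so C_max = 10.6/(0.39 × 14.1 × 15.35) = 0.126 kg/m³.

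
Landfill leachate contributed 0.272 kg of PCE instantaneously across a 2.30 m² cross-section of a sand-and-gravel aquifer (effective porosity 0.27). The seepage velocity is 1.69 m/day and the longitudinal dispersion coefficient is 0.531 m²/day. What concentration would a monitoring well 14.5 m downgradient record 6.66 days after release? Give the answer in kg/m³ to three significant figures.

0.0312 kg/m³

For an instantaneous plane source, C(x,t) = M/(n_e·A·√(4πDt)) · exp(−(x−vt)²/(4Dt)), with n_e·A the pore (flow) area.
Plume center vt = 1.69 × 6.66 = 11.2554 m, so the well at 14.5 m is 3.2446 m downgradient of the peak.
√(4πDt) = 6.666 m, giving peak height M/(n_e·A·√(4πDt)) = 0.272/(0.27 × 2.30 × 6.666) = 0.06571 kg/m³.
(x−vt)²/(4Dt) = (3.2446)²/(4 × 0.531 × 6.66) = 0.7442; exp(−0.7442) = 0.4751.
C = 0.06571 × 0.4751 = 0.0312 kg/m³.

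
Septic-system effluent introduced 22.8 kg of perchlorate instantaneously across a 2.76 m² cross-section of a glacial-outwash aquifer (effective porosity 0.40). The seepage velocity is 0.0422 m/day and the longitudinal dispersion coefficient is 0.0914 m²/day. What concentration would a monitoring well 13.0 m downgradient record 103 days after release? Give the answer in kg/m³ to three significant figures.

For an instantaneous plane source, C(x,t) = M/(n_e·A·√(4πDt)) · exp(−(x−vt)²/(4Dt)), with n_e·A the pore (flow) area.
Plume center vt = 0.0422 × 103 = 4.3466 m, so the well at 13.0 m is 8.6534 m downgradient of the peak.
√(4πDt) = 10.88 m, giving peak height M/(n_e·A·√(4πDt)) = 22.8/(0.40 × 2.76 × 10.88) = 1.898 kg/m³.
(x−vt)²/(4Dt) = (8.6534)²/(4 × 0.0914 × 103) = 1.989; exp(−1.989) = 0.1368.
C = 1.898 × 0.1368 = 0.260 kg/m³.

0.260 kg/m³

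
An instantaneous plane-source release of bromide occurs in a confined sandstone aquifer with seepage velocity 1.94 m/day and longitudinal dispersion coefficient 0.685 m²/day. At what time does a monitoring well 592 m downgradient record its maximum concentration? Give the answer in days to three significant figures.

305 days

For the 1D instantaneous-source solution, setting ∂C/∂t = 0 at fixed x gives v²t² + 2Dt − x² = 0, so t = (√(D² + v²x²) − D)/v².
√(D² + v²x²) = √(0.685² + 1.94² × 592²) = 1148; v² = 3.7636.
t = (1148 − 0.685)/3.7636 = 305 days (vs. the pure-advection estimate x/v = 305 d).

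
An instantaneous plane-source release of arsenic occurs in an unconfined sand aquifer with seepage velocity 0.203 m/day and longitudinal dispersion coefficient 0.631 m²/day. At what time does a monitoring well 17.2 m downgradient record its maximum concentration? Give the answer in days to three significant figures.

For the 1D instantaneous-source solution, setting ∂C/∂t = 0 at fixed x gives v²t² + 2Dt − x² = 0, so t = (√(D² + v²x²) − D)/v².
√(D² + v²x²) = √(0.631² + 0.203² × 17.2²) = 3.548; v² = 0.041209.
t = (3.548 − 0.631)/0.041209 = 70.8 days (vs. the pure-advection estimate x/v = 84.7 d).

70.8 days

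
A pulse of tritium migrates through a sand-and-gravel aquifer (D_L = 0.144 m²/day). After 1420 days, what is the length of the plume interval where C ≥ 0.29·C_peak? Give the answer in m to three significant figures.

63.6 m

The plume is Gaussian with σ = √(2Dt) = √(2 × 0.144 × 1420) = 20.22 m.
C/C_peak = exp(−Δx²/(2σ²)) = 0.29 ⇒ Δx = σ·√(−2 ln 0.29) = 20.22 × 1.573 = 31.81 m.
Width = 2Δx = 63.6 m.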